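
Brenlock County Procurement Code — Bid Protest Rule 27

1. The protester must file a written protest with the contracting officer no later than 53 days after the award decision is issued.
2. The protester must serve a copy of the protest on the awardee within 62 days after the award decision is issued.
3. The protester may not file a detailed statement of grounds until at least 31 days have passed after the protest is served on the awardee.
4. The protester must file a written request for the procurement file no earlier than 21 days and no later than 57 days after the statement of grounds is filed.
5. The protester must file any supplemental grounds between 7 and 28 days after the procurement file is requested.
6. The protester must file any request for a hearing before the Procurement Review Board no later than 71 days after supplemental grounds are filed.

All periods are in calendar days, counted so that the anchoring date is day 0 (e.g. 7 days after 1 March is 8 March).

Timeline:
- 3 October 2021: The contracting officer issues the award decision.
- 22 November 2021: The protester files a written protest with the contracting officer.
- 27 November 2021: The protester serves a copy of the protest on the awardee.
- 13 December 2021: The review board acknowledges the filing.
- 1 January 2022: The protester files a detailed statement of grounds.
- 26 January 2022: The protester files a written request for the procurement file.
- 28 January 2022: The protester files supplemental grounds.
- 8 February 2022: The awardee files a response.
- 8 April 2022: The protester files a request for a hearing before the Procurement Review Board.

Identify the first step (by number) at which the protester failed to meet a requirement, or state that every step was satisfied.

Step 5

(1) due by 3 October 2021 + 53 days = 25 November 2021; completed 22 November 2021, before the deadline.
(2) due by 3 October 2021 + 62 days = 4 December 2021; completed 27 November 2021, before the deadline.
(3) permitted from 27 November 2021 + 31 days = 28 December 2021 onward; done 1 January 2022 — permitted.
(4) the permitted window runs from 1 January 2022 + 21 = 22 January 2022 to 1 January 2022 + 57 = 27 February 2022; done 26 January 2022 — within the window.
(5) the permitted window runs from 26 January 2022 + 7 = 2 February 2022 to 26 January 2022 + 28 = 23 February 2022; 28 January 2022 is 5 days too early.
Later steps need not be reached.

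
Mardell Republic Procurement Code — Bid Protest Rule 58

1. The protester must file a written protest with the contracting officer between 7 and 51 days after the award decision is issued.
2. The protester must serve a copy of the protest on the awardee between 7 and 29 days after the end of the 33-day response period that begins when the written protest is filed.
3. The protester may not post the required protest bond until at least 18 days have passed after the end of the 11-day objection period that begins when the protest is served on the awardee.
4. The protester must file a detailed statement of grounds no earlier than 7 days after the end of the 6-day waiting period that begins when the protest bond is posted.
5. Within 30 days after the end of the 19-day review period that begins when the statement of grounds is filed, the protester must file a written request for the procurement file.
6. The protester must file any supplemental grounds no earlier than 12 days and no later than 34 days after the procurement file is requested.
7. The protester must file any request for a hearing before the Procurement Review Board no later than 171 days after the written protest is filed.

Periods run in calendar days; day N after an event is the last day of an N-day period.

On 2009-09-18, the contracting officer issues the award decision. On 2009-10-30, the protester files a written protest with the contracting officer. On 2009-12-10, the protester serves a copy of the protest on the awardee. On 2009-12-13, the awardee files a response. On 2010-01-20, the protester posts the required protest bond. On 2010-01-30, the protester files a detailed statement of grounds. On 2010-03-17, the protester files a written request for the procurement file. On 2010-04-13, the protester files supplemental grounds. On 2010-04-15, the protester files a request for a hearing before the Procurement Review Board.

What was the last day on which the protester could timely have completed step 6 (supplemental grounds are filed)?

Step 6 runs from 2010-03-17, when the procurement file is requested. The window is 12–34 days after 2010-03-17; it closes on 2010-04-20.

2010-04-20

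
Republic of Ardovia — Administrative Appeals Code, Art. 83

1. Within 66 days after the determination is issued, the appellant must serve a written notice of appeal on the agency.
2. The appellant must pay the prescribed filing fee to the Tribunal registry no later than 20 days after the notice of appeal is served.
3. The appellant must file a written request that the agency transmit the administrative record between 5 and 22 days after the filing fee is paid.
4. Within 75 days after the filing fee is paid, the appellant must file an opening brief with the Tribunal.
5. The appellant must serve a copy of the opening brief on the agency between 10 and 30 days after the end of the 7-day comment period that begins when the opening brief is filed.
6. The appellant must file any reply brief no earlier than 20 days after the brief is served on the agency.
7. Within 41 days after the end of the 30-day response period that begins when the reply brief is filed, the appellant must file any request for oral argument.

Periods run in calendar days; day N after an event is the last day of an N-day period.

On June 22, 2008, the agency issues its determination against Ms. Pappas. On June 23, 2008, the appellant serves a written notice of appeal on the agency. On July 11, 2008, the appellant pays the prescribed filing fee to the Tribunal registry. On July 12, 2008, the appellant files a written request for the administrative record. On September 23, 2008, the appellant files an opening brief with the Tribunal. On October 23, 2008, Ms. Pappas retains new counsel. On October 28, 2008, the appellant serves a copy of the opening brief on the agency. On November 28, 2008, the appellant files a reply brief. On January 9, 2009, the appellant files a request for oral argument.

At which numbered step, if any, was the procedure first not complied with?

Step 3

Step 1 — counting 66 days from June 22, 2008 (when the determination is issued) gives a deadline of August 27, 2008; completed June 23, 2008, before the deadline.
Step 2 — counting 20 days from June 23, 2008 (when the notice of appeal is served) gives a deadline of July 13, 2008; July 11, 2008 is within that limit.
Step 3 — 5 and 22 days from July 11, 2008 (when the filing fee is paid) are July 16, 2008 and August 2, 2008 respectively; July 12, 2008 is 4 days too early.
The procedure was therefore not followed at step 3.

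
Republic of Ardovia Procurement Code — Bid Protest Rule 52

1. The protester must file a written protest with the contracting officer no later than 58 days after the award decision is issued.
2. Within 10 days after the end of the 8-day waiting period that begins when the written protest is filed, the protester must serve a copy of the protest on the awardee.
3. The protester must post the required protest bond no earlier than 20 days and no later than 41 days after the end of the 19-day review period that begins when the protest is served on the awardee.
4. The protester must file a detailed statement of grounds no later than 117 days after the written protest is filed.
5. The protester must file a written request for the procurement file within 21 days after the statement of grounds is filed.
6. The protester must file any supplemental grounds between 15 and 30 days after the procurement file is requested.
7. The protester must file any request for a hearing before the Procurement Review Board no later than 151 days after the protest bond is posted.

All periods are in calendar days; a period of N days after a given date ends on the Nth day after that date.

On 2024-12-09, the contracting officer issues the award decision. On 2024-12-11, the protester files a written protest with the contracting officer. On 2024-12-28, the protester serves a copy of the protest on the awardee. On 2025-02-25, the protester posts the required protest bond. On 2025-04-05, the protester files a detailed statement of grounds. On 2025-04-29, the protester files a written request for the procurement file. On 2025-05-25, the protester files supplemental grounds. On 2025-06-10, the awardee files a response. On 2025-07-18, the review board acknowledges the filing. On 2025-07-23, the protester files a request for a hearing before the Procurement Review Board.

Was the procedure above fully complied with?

Step 1 — counting 58 days from 2024-12-09 (when the award decision is issued) gives a deadline of 2025-02-05; 2024-12-11 is within that limit.
Step 2 — counting 10 days from 2024-12-19 (end of the 8-day waiting period, which began when the written protest is filed on 2024-12-11) gives a deadline of 2024-12-29; done 2024-12-28 — timely.
Step 3 — 20 and 41 days from 2025-01-16 (end of the 19-day review period, which began when the protest is served on the awardee on 2024-12-28) are 2025-02-05 and 2025-02-26 respectively; done 2025-02-25, which is between those dates.
Step 4 — counting 117 days from 2024-12-11 (when the written protest is filed) gives a deadline of 2025-04-07; 2025-04-05 is within that limit.
Step 5 — counting 21 days from 2025-04-05 (when the statement of grounds is filed) gives a deadline of 2025-04-26; done 2025-04-29 — 3 days late.
That is the first point of non-compliance.

No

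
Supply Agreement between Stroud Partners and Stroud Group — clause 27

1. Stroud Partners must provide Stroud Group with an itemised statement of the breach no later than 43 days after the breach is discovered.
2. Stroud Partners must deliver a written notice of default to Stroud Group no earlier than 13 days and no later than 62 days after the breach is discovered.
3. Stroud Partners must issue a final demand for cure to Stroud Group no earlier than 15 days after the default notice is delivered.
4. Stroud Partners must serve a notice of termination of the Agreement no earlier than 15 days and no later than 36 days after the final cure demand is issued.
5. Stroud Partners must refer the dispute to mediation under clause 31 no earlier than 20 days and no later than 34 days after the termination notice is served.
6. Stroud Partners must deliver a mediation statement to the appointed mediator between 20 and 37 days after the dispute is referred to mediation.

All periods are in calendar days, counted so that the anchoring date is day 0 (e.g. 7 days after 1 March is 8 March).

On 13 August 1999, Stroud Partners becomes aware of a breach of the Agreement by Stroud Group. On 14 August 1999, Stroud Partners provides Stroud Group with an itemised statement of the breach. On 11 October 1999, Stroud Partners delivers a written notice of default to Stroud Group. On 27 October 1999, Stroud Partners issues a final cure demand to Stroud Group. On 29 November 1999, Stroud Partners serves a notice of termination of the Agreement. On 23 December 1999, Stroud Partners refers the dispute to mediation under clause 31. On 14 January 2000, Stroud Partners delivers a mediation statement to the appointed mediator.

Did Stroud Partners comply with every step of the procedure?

Yes

Step 1 — counting 43 days from 13 August 1999 (when the breach is discovered) gives a deadline of 25 September 1999; done 14 August 1999 — timely.
Step 2 — 13 and 62 days from 13 August 1999 (when the breach is discovered) are 26 August 1999 and 14 October 1999 respectively; 11 October 1999 falls inside that range.
Step 3 — must wait 15 days from 11 October 1999 (when the default notice is delivered), so not before 26 October 1999; done 27 October 1999, after the minimum wait.
Step 4 — 15 and 36 days from 27 October 1999 (when the final cure demand is issued) are 11 November 1999 and 2 December 1999 respectively; done 29 November 1999 — within the window.
Step 5 — 20 and 34 days from 29 November 1999 (when the termination notice is served) are 19 December 1999 and 2 January 2000 respectively; 23 December 1999 falls inside that range.
Step 6 — 20 and 37 days from 23 December 1999 (when the dispute is referred to mediation) are 12 January 2000 and 29 January 2000 respectively; 14 January 2000 falls inside that range.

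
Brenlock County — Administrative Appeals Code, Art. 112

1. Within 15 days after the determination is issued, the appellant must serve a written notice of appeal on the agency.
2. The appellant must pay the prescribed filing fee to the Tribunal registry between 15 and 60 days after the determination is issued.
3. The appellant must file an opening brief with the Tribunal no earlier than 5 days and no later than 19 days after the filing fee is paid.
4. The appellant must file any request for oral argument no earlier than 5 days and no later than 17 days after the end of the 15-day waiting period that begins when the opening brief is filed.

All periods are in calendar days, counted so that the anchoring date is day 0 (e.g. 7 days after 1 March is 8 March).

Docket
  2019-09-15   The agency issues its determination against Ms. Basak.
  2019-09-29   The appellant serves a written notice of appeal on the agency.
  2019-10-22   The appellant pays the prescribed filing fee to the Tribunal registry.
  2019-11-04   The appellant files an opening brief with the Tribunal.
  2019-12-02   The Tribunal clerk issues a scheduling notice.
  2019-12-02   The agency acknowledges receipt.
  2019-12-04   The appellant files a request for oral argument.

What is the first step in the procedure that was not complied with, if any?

(1) due by 2019-09-15 + 15 days = 2019-09-30; done 2019-09-29 — timely.
(2) the permitted window runs from 2019-09-15 + 15 = 2019-09-30 to 2019-09-15 + 60 = 2019-11-14; 2019-10-22 falls inside that range.
(3) the permitted window runs from 2019-10-22 + 5 = 2019-10-27 to 2019-10-22 + 19 = 2019-11-10; 2019-11-04 falls inside that range.
(4) the permitted window runs from 2019-11-19 + 5 = 2019-11-24 to 2019-11-19 + 17 = 2019-12-06; done 2019-12-04 — within the window.

None — every step was satisfied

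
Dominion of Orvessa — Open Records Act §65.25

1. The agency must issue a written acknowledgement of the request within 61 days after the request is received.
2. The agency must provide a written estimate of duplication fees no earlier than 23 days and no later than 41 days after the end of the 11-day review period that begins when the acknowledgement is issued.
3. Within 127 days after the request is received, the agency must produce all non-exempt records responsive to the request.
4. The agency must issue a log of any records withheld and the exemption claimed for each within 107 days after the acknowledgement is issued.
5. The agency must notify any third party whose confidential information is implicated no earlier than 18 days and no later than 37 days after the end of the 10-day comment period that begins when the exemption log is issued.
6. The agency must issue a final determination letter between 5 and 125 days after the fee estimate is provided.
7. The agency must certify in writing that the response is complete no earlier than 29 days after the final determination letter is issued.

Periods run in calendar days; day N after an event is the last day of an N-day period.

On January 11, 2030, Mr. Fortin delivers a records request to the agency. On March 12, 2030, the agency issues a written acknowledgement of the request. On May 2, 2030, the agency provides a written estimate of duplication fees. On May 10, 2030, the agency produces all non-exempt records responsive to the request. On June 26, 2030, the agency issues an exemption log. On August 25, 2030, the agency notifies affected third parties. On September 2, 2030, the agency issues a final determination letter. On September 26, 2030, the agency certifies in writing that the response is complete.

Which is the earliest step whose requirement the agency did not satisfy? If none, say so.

(1) due by January 11, 2030 + 61 days = March 13, 2030; completed March 12, 2030, before the deadline.
(2) the permitted window runs from March 23, 2030 + 23 = April 15, 2030 to March 23, 2030 + 41 = May 3, 2030; done May 2, 2030 — within the window.
(3) due by January 11, 2030 + 127 days = May 18, 2030; done May 10, 2030 — timely.
(4) due by March 12, 2030 + 107 days = June 27, 2030; done June 26, 2030 — timely.
(5) the permitted window runs from July 6, 2030 + 18 = July 24, 2030 to July 6, 2030 + 37 = August 12, 2030; done August 25, 2030 — 13 days after the window closed.
No need to go further; step 5 was not satisfied.

Step 5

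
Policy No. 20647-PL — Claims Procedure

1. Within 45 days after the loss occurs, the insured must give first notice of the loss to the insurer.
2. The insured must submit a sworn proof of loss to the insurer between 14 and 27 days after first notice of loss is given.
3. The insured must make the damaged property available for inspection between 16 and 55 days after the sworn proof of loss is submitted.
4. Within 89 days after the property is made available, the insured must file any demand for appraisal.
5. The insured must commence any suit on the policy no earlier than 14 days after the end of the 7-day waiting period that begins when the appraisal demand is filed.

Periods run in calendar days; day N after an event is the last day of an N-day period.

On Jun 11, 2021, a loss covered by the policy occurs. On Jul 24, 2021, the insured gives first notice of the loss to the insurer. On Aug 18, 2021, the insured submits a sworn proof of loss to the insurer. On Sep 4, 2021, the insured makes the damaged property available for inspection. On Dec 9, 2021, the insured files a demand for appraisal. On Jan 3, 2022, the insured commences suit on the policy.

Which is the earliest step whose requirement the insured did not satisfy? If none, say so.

Step 1: 45 days after Jun 11, 2021 (when the loss occurs) is Jul 26, 2021; Jul 24, 2021 is within that limit.
Step 2: the window is 14–27 days after Jul 24, 2021 (when first notice of loss is given), so Aug 7, 2021 through Aug 20, 2021; done Aug 18, 2021 — within the window.
Step 3: the window is 16–55 days after Aug 18, 2021 (when the sworn proof of loss is submitted), so Sep 3, 2021 through Oct 12, 2021; done Sep 4, 2021, which is between those dates.
Step 4: 89 days after Sep 4, 2021 (when the property is made available) is Dec 2, 2021; done Dec 9, 2021 — 7 days late.
Later steps need not be reached.

Step 4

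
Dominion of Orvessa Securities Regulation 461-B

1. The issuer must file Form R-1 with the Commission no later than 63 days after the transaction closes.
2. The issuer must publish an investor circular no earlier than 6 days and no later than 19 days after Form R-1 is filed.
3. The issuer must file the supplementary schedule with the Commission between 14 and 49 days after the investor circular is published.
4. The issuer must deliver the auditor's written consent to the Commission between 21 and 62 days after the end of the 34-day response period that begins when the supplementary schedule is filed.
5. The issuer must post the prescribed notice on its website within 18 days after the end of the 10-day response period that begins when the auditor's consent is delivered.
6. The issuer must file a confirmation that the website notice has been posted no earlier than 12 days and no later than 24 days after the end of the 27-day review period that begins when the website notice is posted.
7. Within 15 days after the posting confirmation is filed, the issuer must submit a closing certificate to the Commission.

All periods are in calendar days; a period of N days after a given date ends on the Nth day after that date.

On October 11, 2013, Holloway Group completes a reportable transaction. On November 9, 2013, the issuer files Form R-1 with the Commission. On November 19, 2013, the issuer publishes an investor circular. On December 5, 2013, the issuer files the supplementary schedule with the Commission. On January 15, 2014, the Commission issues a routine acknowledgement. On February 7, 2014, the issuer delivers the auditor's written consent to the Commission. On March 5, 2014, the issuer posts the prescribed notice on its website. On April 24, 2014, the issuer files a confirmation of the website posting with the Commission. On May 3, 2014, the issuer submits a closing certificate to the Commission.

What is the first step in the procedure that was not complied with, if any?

Step 1 — counting 63 days from October 11, 2013 (when the transaction closes) gives a deadline of December 13, 2013; done November 9, 2013 — timely.
Step 2 — 6 and 19 days from November 9, 2013 (when Form R-1 is filed) are November 15, 2013 and November 28, 2013 respectively; done November 19, 2013, which is between those dates.
Step 3 — 14 and 49 days from November 19, 2013 (when the investor circular is published) are December 3, 2013 and January 7, 2014 respectively; done December 5, 2013 — within the window.
Step 4 — 21 and 62 days from January 8, 2014 (end of the 34-day response period, which began when the supplementary schedule is filed on December 5, 2013) are January 29, 2014 and March 11, 2014 respectively; February 7, 2014 falls inside that range.
Step 5 — counting 18 days from February 17, 2014 (end of the 10-day response period, which began when the auditor's consent is delivered on February 7, 2014) gives a deadline of March 7, 2014; March 5, 2014 is within that limit.
Step 6 — 12 and 24 days from April 1, 2014 (end of the 27-day review period, which began when the website notice is posted on March 5, 2014) are April 13, 2014 and April 25, 2014 respectively; done April 24, 2014 — within the window.
Step 7 — counting 15 days from April 24, 2014 (when the posting confirmation is filed) gives a deadline of May 9, 2014; completed May 3, 2014, before the deadline.

None — every step was satisfied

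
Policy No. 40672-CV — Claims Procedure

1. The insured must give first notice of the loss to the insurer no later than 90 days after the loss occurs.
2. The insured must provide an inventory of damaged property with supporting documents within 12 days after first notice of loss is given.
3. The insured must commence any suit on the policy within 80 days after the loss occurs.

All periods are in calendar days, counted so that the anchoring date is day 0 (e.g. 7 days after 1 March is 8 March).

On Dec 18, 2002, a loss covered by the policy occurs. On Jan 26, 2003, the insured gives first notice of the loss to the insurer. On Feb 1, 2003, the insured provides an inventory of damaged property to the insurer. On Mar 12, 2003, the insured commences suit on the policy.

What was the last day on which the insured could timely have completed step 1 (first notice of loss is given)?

Step 1 runs from Dec 18, 2002, when the loss occurs. 90 days after Dec 18, 2002 is Mar 18, 2003.

Mar 18, 2003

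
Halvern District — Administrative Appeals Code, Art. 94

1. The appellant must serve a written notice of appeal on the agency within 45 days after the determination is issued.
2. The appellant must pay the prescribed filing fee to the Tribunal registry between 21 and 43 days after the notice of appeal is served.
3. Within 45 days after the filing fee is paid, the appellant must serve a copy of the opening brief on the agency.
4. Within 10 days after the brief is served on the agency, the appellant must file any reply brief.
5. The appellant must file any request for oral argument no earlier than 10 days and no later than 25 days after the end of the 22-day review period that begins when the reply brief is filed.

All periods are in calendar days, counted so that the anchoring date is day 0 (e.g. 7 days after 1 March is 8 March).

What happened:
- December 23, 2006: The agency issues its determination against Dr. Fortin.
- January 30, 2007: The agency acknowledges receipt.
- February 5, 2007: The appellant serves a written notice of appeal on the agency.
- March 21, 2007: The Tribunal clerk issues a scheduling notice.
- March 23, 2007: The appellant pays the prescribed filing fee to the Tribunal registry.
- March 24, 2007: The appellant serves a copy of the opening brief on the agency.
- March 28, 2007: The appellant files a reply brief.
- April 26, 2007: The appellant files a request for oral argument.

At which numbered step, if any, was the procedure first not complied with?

(1) due by December 23, 2006 + 45 days = February 6, 2007; February 5, 2007 is within that limit.
(2) the permitted window runs from February 5, 2007 + 21 = February 26, 2007 to February 5, 2007 + 43 = March 20, 2007; March 23, 2007 is 3 days past the end of the window.

Step 2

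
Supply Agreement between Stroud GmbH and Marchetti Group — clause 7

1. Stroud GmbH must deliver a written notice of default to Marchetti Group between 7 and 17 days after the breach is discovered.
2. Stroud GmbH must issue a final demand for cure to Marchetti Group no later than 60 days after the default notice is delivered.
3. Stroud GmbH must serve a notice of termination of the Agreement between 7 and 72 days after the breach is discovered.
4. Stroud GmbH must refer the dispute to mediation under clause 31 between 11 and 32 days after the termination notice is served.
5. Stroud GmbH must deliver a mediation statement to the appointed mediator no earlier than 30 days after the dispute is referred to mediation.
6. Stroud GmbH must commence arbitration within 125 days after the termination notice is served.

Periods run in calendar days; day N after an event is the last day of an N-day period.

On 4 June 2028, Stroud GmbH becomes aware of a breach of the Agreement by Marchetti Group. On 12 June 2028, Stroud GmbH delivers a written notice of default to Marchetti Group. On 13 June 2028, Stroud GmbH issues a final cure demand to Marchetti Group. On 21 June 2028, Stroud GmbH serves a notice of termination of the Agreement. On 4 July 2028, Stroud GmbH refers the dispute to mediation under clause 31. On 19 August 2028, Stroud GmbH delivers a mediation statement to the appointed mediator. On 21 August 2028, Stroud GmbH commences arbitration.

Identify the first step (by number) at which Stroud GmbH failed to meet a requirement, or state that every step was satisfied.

None — every step was satisfied

Step 1: the window is 7–17 days after 4 June 2028 (when the breach is discovered), so 11 June 2028 through 21 June 2028; done 12 June 2028 — within the window.
Step 2: 60 days after 12 June 2028 (when the default notice is delivered) is 11 August 2028; 13 June 2028 is within that limit.
Step 3: the window is 7–72 days after 4 June 2028 (when the breach is discovered), so 11 June 2028 through 15 August 2028; 21 June 2028 falls inside that range.
Step 4: the window is 11–32 days after 21 June 2028 (when the termination notice is served), so 2 July 2028 through 23 July 2028; done 4 July 2028, which is between those dates.
Step 5: the earliest permitted date is 30 days after 4 July 2028 (when the dispute is referred to mediation), i.e. 3 August 2028; done 19 August 2028, after the minimum wait.
Step 6: 125 days after 21 June 2028 (when the termination notice is served) is 24 October 2028; completed 21 August 2028, before the deadline.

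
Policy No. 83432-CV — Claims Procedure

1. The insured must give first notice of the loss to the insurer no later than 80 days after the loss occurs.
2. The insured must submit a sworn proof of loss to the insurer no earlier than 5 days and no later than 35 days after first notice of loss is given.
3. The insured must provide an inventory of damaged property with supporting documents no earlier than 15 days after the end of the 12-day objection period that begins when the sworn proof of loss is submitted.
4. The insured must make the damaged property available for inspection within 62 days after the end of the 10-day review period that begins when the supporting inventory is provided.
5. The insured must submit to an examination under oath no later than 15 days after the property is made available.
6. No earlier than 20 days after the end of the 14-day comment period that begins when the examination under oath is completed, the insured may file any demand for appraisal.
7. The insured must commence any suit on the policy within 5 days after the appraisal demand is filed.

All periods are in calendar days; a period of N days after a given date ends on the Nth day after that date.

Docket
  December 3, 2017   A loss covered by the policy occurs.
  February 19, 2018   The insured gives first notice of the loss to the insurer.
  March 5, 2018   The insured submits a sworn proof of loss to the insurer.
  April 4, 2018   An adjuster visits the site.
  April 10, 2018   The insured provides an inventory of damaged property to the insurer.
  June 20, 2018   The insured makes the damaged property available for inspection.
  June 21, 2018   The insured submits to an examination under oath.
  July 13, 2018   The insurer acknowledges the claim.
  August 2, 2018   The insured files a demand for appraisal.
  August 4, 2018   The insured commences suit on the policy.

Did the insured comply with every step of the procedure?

Yes

Step 1: 80 days after December 3, 2017 (when the loss occurs) is February 21, 2018; February 19, 2018 is within that limit.
Step 2: the window is 5–35 days after February 19, 2018 (when first notice of loss is given), so February 24, 2018 through March 26, 2018; done March 5, 2018 — within the window.
Step 3: the earliest permitted date is 15 days after March 17, 2018 (end of the 12-day objection period, which began when the sworn proof of loss is submitted on March 5, 2018), i.e. April 1, 2018; done April 10, 2018 — permitted.
Step 4: 62 days after April 20, 2018 (end of the 10-day review period, which began when the supporting inventory is provided on April 10, 2018) is June 21, 2018; done June 20, 2018 — timely.
Step 5: 15 days after June 20, 2018 (when the property is made available) is July 5, 2018; done June 21, 2018 — timely.
Step 6: the earliest permitted date is 20 days after July 5, 2018 (end of the 14-day comment period, which began when the examination under oath is completed on June 21, 2018), i.e. July 25, 2018; done August 2, 2018 — permitted.
Step 7: 5 days after August 2, 2018 (when the appraisal demand is filed) is August 7, 2018; done August 4, 2018 — timely.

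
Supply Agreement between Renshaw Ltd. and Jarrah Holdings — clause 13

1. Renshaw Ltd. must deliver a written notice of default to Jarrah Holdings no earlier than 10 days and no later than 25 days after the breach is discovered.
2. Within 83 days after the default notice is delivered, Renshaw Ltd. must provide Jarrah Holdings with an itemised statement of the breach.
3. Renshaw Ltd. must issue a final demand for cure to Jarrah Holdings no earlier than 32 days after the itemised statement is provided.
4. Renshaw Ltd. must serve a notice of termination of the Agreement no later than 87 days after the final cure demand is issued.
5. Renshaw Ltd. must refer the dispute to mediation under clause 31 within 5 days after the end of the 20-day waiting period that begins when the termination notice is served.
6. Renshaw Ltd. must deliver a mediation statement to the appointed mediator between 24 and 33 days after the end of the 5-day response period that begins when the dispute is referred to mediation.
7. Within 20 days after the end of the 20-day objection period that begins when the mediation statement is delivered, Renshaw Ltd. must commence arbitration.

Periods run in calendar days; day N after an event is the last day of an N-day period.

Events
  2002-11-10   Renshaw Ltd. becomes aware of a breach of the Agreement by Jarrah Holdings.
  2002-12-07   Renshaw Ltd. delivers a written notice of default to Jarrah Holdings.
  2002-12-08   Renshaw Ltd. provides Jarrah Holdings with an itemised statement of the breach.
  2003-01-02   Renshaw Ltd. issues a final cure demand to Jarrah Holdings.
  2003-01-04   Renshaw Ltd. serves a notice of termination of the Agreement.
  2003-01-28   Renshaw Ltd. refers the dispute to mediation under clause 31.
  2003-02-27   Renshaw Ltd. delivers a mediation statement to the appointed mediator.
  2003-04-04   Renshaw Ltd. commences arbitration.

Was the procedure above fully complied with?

No

Step 1: the window is 10–25 days after 2002-11-10 (when the breach is discovered), so 2002-11-20 through 2002-12-05; done 2002-12-07 — 2 days after the window closed.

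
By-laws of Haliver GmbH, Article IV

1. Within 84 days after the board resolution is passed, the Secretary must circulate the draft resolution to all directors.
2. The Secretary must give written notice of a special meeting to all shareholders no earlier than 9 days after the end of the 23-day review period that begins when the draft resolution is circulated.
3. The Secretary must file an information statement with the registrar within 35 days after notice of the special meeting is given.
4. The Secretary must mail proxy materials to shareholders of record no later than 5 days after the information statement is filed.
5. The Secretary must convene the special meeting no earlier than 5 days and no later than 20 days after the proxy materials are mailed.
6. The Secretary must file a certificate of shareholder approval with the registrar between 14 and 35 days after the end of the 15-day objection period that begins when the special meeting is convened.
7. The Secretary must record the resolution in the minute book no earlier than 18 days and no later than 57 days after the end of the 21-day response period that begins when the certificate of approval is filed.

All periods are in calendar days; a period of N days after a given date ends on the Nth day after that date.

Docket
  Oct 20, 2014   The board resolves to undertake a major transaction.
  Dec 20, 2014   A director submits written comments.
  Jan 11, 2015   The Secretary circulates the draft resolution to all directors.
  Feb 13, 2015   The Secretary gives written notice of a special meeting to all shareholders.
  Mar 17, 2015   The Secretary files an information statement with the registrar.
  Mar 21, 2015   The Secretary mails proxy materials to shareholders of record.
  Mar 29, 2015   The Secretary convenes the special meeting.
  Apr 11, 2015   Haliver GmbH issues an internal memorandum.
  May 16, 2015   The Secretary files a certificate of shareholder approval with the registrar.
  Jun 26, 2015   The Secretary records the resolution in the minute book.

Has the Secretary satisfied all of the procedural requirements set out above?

Yes

Step 1: 84 days after Oct 20, 2014 (when the board resolution is passed) is Jan 12, 2015; done Jan 11, 2015 — timely.
Step 2: the earliest permitted date is 9 days after Feb 3, 2015 (end of the 23-day review period, which began when the draft resolution is circulated on Jan 11, 2015), i.e. Feb 12, 2015; done Feb 13, 2015, after the minimum wait.
Step 3: 35 days after Feb 13, 2015 (when notice of the special meeting is given) is Mar 20, 2015; Mar 17, 2015 is within that limit.
Step 4: 5 days after Mar 17, 2015 (when the information statement is filed) is Mar 22, 2015; Mar 21, 2015 is within that limit.
Step 5: the window is 5–20 days after Mar 21, 2015 (when the proxy materials are mailed), so Mar 26, 2015 through Apr 10, 2015; done Mar 29, 2015, which is between those dates.
Step 6: the window is 14–35 days after Apr 13, 2015 (end of the 15-day objection period, which began when the special meeting is convened on Mar 29, 2015), so Apr 27, 2015 through May 18, 2015; done May 16, 2015, which is between those dates.
Step 7: the window is 18–57 days after Jun 6, 2015 (end of the 21-day response period, which began when the certificate of approval is filed on May 16, 2015), so Jun 24, 2015 through Aug 2, 2015; done Jun 26, 2015 — within the window.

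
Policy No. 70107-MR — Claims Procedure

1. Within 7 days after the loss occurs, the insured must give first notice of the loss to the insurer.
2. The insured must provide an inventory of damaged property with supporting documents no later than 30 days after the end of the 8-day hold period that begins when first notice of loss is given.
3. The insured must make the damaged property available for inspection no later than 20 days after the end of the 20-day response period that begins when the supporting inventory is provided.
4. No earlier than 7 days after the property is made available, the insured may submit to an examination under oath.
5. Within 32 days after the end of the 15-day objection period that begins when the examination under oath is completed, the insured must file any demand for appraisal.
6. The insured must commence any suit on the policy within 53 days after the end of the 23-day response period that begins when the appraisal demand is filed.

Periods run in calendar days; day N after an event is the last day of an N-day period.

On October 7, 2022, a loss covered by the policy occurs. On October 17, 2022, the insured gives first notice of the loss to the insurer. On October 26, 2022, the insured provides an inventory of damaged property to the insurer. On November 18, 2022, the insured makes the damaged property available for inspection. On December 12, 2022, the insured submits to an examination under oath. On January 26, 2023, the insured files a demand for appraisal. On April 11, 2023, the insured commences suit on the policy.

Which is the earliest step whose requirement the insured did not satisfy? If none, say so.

Step 1 — counting 7 days from October 7, 2022 (when the loss occurs) gives a deadline of October 14, 2022; done October 17, 2022 — 3 days late.
Later steps need not be reached.

Step 1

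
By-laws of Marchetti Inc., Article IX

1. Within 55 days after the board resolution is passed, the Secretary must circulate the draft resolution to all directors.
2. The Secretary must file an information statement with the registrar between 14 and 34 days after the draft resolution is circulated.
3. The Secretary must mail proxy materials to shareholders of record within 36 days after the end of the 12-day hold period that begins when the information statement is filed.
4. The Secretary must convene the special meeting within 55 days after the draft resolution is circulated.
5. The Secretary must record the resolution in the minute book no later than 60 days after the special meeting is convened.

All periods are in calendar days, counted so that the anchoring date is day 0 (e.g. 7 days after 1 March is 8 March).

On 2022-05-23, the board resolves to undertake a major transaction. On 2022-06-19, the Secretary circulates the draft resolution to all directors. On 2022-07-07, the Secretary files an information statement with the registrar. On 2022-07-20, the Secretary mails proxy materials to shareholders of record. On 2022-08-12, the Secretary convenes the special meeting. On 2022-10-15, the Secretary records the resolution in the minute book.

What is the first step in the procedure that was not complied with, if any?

(1) due by 2022-05-23 + 55 days = 2022-07-17; 2022-06-19 is within that limit.
(2) the permitted window runs from 2022-06-19 + 14 = 2022-07-03 to 2022-06-19 + 34 = 2022-07-23; done 2022-07-07 — within the window.
(3) due by 2022-07-19 + 36 days = 2022-08-24; completed 2022-07-20, before the deadline.
(4) due by 2022-06-19 + 55 days = 2022-08-13; completed 2022-08-12, before the deadline.
(5) due by 2022-08-12 + 60 days = 2022-10-11; done 2022-10-15 — 4 days late.
Later steps need not be reached.

Step 5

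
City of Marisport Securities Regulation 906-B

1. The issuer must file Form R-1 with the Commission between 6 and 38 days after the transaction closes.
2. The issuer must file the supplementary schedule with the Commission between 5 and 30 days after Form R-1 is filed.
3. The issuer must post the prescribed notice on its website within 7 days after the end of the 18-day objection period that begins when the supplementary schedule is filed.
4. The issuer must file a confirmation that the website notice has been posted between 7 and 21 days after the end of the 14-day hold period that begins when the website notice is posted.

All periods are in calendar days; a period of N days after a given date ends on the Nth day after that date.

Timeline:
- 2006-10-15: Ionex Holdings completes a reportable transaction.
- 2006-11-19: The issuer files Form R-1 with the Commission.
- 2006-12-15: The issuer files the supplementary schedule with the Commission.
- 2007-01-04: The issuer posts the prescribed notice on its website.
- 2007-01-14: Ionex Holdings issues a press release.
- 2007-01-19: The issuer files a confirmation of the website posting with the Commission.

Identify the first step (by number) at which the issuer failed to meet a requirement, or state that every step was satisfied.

Step 1: the window is 6–38 days after 2006-10-15 (when the transaction closes), so 2006-10-21 through 2006-11-22; done 2006-11-19, which is between those dates.
Step 2: the window is 5–30 days after 2006-11-19 (when Form R-1 is filed), so 2006-11-24 through 2006-12-19; done 2006-12-15, which is between those dates.
Step 3: 7 days after 2007-01-02 (end of the 18-day objection period, which began when the supplementary schedule is filed on 2006-12-15) is 2007-01-09; 2007-01-04 is within that limit.
Step 4: the window is 7–21 days after 2007-01-18 (end of the 14-day hold period, which began when the website notice is posted on 2007-01-04), so 2007-01-25 through 2007-02-08; done 2007-01-19 — 6 days before the window opened.

Step 4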